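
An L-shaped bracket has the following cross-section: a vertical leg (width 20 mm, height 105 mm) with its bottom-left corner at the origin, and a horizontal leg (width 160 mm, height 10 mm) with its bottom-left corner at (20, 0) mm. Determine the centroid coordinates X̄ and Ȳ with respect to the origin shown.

X̄ = 48.92 mm, Ȳ = 31.96 mm

vertical leg: A = 20 × 105 = 2100.00, centroid at (10.00, 52.50).
horizontal leg: A = 160 × 10 = 1600.00, centroid at (100.00, 5.00).
ΣA = 3700.00 mm²
ΣAX̄ = (2100.00)(10.00) + (1600.00)(100.00) = 181000.00 mm³
ΣAȲ = (2100.00)(52.50) + (1600.00)(5.00) = 118250.00 mm³
X̄ = 181000.00 / 3700.00 = 48.92 mm
Ȳ = 118250.00 / 3700.00 = 31.96 mm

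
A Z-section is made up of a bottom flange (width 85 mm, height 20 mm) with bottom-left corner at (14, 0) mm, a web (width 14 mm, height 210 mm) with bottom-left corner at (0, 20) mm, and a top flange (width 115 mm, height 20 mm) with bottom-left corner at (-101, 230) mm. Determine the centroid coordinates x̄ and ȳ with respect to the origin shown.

x̄ = 2.39 mm, ȳ = 134.94 mm

bottom flange: A = 85 × 20 = 1700.00, centroid at (56.50, 10.00).
web: A = 14 × 210 = 2940.00, centroid at (7.00, 125.00).
top flange: A = 115 × 20 = 2300.00, centroid at (-43.50, 240.00).
ΣA = 6940.00 mm²
ΣAx̄ = (1700.00)(56.50) + (2940.00)(7.00) + (2300.00)(-43.50) = 16580.00 mm³
ΣAȳ = (1700.00)(10.00) + (2940.00)(125.00) + (2300.00)(240.00) = 936500.00 mm³
x̄ = 16580.00 / 6940.00 = 2.39 mm
ȳ = 936500.00 / 6940.00 = 134.94 mm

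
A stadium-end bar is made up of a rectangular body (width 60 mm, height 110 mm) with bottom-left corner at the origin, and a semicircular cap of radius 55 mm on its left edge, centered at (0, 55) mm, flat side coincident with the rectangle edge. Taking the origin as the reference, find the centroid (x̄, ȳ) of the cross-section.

x̄ = 7.67 mm, ȳ = 55.00 mm

rectangular body: A = 60 × 110 = 6600.00, centroid at (30.00, 55.00).
semicircular end: A = ½π·55² = 4751.66, centroid at (-23.34, 55.00).
ΣA = 11351.66 mm²
ΣAx̄ = (6600.00)(30.00) + (4751.66)(-23.34) = 87083.33 mm³
ΣAȳ = (6600.00)(55.00) + (4751.66)(55.00) = 624341.24 mm³
x̄ = 87083.33 / 11351.66 = 7.67 mm
ȳ = 624341.24 / 11351.66 = 55.00 mm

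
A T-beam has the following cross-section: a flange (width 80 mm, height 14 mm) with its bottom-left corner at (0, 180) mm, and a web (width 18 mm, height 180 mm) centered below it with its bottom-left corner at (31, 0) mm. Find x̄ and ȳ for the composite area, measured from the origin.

x̄ = 40.00 mm, ȳ = 114.92 mm

Part | A | x̄ᵢ | ȳᵢ | A·x̄ᵢ | A·ȳᵢ
web | 3240.00 | 40.00 | 90.00 | 129600.00 | 291600.00
flange | 1120.00 | 40.00 | 187.00 | 44800.00 | 209440.00
Σ | 4360.00 |  |  | 174400.00 | 501040.00
x̄ = 174400.00 / 4360.00 = 40.00 mm
ȳ = 501040.00 / 4360.00 = 114.92 mm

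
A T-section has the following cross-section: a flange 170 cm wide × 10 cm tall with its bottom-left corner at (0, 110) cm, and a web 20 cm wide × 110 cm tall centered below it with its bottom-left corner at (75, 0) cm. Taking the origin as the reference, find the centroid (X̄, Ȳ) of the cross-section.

Part | A | x̄ᵢ | ȳᵢ | A·x̄ᵢ | A·ȳᵢ
web | 2200.00 | 85.00 | 55.00 | 187000.00 | 121000.00
flange | 1700.00 | 85.00 | 115.00 | 144500.00 | 195500.00
Σ | 3900.00 |  |  | 331500.00 | 316500.00
X̄ = 331500.00 / 3900.00 = 85.00 cm
Ȳ = 316500.00 / 3900.00 = 81.15 cm

X̄ = 85.00 cm, Ȳ = 81.15 cm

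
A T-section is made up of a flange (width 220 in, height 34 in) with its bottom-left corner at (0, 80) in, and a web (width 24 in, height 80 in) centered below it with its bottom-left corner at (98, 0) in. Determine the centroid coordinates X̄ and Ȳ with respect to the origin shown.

X̄ = 110.00 in, Ȳ = 85.36 in

Part | A | x̄ᵢ | ȳᵢ | A·x̄ᵢ | A·ȳᵢ
web | 1920.00 | 110.00 | 40.00 | 211200.00 | 76800.00
flange | 7480.00 | 110.00 | 97.00 | 822800.00 | 725560.00
Σ | 9400.00 |  |  | 1034000.00 | 802360.00
X̄ = 1034000.00 / 9400.00 = 110.00 in
Ȳ = 802360.00 / 9400.00 = 85.36 in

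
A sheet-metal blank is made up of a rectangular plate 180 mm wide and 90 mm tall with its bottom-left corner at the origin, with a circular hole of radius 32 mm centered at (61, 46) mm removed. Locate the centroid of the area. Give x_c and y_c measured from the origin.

x_c = 97.19 mm, y_c = 44.75 mm

plate: A = 180 × 90 = 16200.00, centroid at (90.00, 45.00).
hole: A = −π·32² = -3216.99, centroid at (61.00, 46.00).
ΣA = 12983.01 mm²
ΣAx_c = (16200.00)(90.00) + (-3216.99)(61.00) = 1261763.56 mm³
ΣAy_c = (16200.00)(45.00) + (-3216.99)(46.00) = 581018.42 mm³
x_c = 1261763.56 / 12983.01 = 97.19 mm
y_c = 581018.42 / 12983.01 = 44.75 mm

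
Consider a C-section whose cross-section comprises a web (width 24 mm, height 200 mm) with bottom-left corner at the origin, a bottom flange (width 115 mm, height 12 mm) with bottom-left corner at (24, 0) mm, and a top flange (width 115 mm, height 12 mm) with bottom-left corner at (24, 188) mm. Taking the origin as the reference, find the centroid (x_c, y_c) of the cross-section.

Part | A | x̄ᵢ | ȳᵢ | A·x̄ᵢ | A·ȳᵢ
web | 4800.00 | 12.00 | 100.00 | 57600.00 | 480000.00
bottom flange | 1380.00 | 81.50 | 6.00 | 112470.00 | 8280.00
top flange | 1380.00 | 81.50 | 194.00 | 112470.00 | 267720.00
Σ | 7560.00 |  |  | 282540.00 | 756000.00
x_c = 282540.00 / 7560.00 = 37.37 mm
y_c = 756000.00 / 7560.00 = 100.00 mm

x_c = 37.37 mm, y_c = 100.00 mm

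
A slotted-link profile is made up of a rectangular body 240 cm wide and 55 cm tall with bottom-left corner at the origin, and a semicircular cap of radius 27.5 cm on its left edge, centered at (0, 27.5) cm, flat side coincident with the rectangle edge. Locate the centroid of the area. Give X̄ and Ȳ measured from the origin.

X̄ = 109.13 cm, Ȳ = 27.50 cm

rectangular body: A = 240 × 55 = 13200.00, centroid at (120.00, 27.50).
semicircular end: A = ½π·27.5² = 1187.91, centroid at (-11.67, 27.50).
ΣA = 14387.91 cm²
ΣAX̄ = (13200.00)(120.00) + (1187.91)(-11.67) = 1570135.42 cm³
ΣAȲ = (13200.00)(27.50) + (1187.91)(27.50) = 395667.65 cm³
X̄ = 1570135.42 / 14387.91 = 109.13 cm
Ȳ = 395667.65 / 14387.91 = 27.50 cm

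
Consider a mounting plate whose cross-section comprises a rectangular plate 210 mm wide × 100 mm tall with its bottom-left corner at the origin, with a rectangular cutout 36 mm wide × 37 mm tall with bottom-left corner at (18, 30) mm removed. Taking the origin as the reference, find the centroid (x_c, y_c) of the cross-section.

x_c = 109.67 mm, y_c = 50.10 mm

plate: A = 210 × 100 = 21000.00, centroid at (105.00, 50.00).
hole: A = −(36 × 37) = -1332.00, centroid at (36.00, 48.50).
ΣA = 19668.00 mm²
ΣAx_c = (21000.00)(105.00) + (-1332.00)(36.00) = 2157048.00 mm³
ΣAy_c = (21000.00)(50.00) + (-1332.00)(48.50) = 985398.00 mm³
x_c = 2157048.00 / 19668.00 = 109.67 mm
y_c = 985398.00 / 19668.00 = 50.10 mm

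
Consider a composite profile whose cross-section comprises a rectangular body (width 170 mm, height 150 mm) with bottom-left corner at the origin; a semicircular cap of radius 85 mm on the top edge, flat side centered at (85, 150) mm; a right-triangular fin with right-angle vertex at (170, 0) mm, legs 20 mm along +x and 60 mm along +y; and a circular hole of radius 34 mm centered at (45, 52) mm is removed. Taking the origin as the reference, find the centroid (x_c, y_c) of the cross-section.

rectangular body: A = 170 × 150 = 25500.00, centroid at (85.00, 75.00).
semicircular top: A = ½π·85² = 11349.00, centroid at (85.00, 186.08).
triangular fin: A = ½·20·60 = 600.00, centroid at (176.67, 20.00).
hole: A = −π·34² = -3631.68, centroid at (45.00, 52.00).
ΣA = 33817.32 mm²
ΣAx_c = (25500.00)(85.00) + (11349.00)(85.00) + (600.00)(176.67) + (-3631.68)(45.00) = 3074739.64 mm³
ΣAy_c = (25500.00)(75.00) + (11349.00)(186.08) + (600.00)(20.00) + (-3631.68)(52.00) = 3847419.77 mm³
x_c = 3074739.64 / 33817.32 = 90.92 mm
y_c = 3847419.77 / 33817.32 = 113.77 mm

x_c = 90.92 mm, y_c = 113.77 mm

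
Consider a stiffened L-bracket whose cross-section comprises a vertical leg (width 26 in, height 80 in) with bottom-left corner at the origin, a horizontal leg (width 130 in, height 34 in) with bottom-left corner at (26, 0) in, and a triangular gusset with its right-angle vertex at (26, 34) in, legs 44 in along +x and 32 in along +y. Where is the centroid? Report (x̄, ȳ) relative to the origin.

vertical leg: A = 26 × 80 = 2080.00, centroid at (13.00, 40.00).
horizontal leg: A = 130 × 34 = 4420.00, centroid at (91.00, 17.00).
gusset: A = ½·44·32 = 704.00, centroid at (40.67, 44.67).
ΣA = 7204.00 in²
ΣAx̄ = (2080.00)(13.00) + (4420.00)(91.00) + (704.00)(40.67) = 457889.33 in³
ΣAȳ = (2080.00)(40.00) + (4420.00)(17.00) + (704.00)(44.67) = 189785.33 in³
x̄ = 457889.33 / 7204.00 = 63.56 in
ȳ = 189785.33 / 7204.00 = 26.34 in

x̄ = 63.56 in, ȳ = 26.34 in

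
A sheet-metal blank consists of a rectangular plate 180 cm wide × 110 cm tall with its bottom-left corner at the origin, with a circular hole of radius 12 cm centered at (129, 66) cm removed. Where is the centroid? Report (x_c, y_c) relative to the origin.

plate: A = 180 × 110 = 19800.00, centroid at (90.00, 55.00).
hole: A = −π·12² = -452.39, centroid at (129.00, 66.00).
ΣA = 19347.61 cm², ΣAx_c = 1723641.77 cm³, ΣAy_c = 1059142.30 cm³.
x_c = 1723641.77/19347.61 = 89.09 cm; y_c = 1059142.30/19347.61 = 54.74 cm.

x_c = 89.09 cm, y_c = 54.74 cm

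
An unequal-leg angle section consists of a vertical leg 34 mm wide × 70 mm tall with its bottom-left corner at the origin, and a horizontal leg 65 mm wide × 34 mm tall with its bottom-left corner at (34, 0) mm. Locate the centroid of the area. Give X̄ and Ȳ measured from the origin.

X̄ = 40.83 mm, Ȳ = 26.33 mm

vertical leg: A = 34 × 70 = 2380.00, centroid at (17.00, 35.00).
horizontal leg: A = 65 × 34 = 2210.00, centroid at (66.50, 17.00).
ΣA = 4590.00 mm²
ΣAX̄ = (2380.00)(17.00) + (2210.00)(66.50) = 187425.00 mm³
ΣAȲ = (2380.00)(35.00) + (2210.00)(17.00) = 120870.00 mm³
X̄ = 187425.00 / 4590.00 = 40.83 mm
Ȳ = 120870.00 / 4590.00 = 26.33 mm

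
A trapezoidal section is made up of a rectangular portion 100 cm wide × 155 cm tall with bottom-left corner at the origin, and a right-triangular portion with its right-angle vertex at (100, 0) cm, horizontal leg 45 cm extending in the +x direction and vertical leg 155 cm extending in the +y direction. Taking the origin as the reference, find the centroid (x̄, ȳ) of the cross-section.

x̄ = 61.94 cm, ȳ = 72.76 cm

Part | A | x̄ᵢ | ȳᵢ | A·x̄ᵢ | A·ȳᵢ
rectangular portion | 15500.00 | 50.00 | 77.50 | 775000.00 | 1201250.00
triangular portion | 3487.50 | 115.00 | 51.67 | 401062.50 | 180187.50
Σ | 18987.50 |  |  | 1176062.50 | 1381437.50
x̄ = 1176062.50 / 18987.50 = 61.94 cm
ȳ = 1381437.50 / 18987.50 = 72.76 cm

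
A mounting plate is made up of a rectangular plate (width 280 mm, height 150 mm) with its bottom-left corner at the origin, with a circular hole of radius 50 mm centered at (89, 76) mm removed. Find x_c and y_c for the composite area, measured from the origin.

x_c = 151.73 mm, y_c = 74.77 mm

plate: A = 280 × 150 = 42000.00, centroid at (140.00, 75.00).
hole: A = −π·50² = -7853.98, centroid at (89.00, 76.00).
ΣA = 34146.02 mm²
ΣAx_c = (42000.00)(140.00) + (-7853.98)(89.00) = 5180995.63 mm³
ΣAy_c = (42000.00)(75.00) + (-7853.98)(76.00) = 2553097.40 mm³
x_c = 5180995.63 / 34146.02 = 151.73 mm
y_c = 2553097.40 / 34146.02 = 74.77 mm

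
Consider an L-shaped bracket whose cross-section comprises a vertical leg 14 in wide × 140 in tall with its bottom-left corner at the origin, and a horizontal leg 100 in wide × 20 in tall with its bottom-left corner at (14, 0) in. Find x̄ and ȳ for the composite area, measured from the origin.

x̄ = 35.79 in, ȳ = 39.70 in

Part | A | x̄ᵢ | ȳᵢ | A·x̄ᵢ | A·ȳᵢ
vertical leg | 1960.00 | 7.00 | 70.00 | 13720.00 | 137200.00
horizontal leg | 2000.00 | 64.00 | 10.00 | 128000.00 | 20000.00
Σ | 3960.00 |  |  | 141720.00 | 157200.00
x̄ = 141720.00 / 3960.00 = 35.79 in
ȳ = 157200.00 / 3960.00 = 39.70 in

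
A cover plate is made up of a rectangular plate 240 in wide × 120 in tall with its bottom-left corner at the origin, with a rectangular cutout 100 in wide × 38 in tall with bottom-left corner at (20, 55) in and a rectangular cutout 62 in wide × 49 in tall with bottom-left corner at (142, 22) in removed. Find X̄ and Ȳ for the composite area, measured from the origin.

X̄ = 121.32 in, Ȳ = 59.45 in

plate: A = 240 × 120 = 28800.00, centroid at (120.00, 60.00).
hole 1: A = −(100 × 38) = -3800.00, centroid at (70.00, 74.00).
hole 2: A = −(62 × 49) = -3038.00, centroid at (173.00, 46.50).
ΣA = 21962.00 in²
ΣAX̄ = (28800.00)(120.00) + (-3800.00)(70.00) + (-3038.00)(173.00) = 2664426.00 in³
ΣAȲ = (28800.00)(60.00) + (-3800.00)(74.00) + (-3038.00)(46.50) = 1305533.00 in³
X̄ = 2664426.00 / 21962.00 = 121.32 in
Ȳ = 1305533.00 / 21962.00 = 59.45 in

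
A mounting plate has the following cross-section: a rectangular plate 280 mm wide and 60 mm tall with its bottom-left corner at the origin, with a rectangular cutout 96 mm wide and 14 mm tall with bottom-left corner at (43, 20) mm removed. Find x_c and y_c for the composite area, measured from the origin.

x_c = 144.26 mm, y_c = 30.26 mm

Part | A | x̄ᵢ | ȳᵢ | A·x̄ᵢ | A·ȳᵢ
plate | 16800.00 | 140.00 | 30.00 | 2352000.00 | 504000.00
hole | -1344.00 | 91.00 | 27.00 | -122304.00 | -36288.00
Σ | 15456.00 |  |  | 2229696.00 | 467712.00
x_c = 2229696.00 / 15456.00 = 144.26 mm
y_c = 467712.00 / 15456.00 = 30.26 mm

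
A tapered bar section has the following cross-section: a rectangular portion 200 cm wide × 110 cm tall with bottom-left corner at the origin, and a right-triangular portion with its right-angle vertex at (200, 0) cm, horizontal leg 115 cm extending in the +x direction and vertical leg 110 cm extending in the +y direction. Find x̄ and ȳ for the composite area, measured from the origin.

x̄ = 130.89 cm, ȳ = 50.91 cm

Part | A | x̄ᵢ | ȳᵢ | A·x̄ᵢ | A·ȳᵢ
rectangular portion | 22000.00 | 100.00 | 55.00 | 2200000.00 | 1210000.00
triangular portion | 6325.00 | 238.33 | 36.67 | 1507458.33 | 231916.67
Σ | 28325.00 |  |  | 3707458.33 | 1441916.67
x̄ = 3707458.33 / 28325.00 = 130.89 cm
ȳ = 1441916.67 / 28325.00 = 50.91 cm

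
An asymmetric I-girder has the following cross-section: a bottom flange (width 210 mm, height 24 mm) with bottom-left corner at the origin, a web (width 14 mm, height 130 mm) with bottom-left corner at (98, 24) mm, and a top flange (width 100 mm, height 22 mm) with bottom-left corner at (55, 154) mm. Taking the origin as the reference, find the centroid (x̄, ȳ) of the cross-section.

bottom flange: A = 210 × 24 = 5040.00, centroid at (105.00, 12.00).
web: A = 14 × 130 = 1820.00, centroid at (105.00, 89.00).
top flange: A = 100 × 22 = 2200.00, centroid at (105.00, 165.00).
ΣA = 9060.00 mm²
ΣAx̄ = (5040.00)(105.00) + (1820.00)(105.00) + (2200.00)(105.00) = 951300.00 mm³
ΣAȳ = (5040.00)(12.00) + (1820.00)(89.00) + (2200.00)(165.00) = 585460.00 mm³
x̄ = 951300.00 / 9060.00 = 105.00 mm
ȳ = 585460.00 / 9060.00 = 64.62 mm

x̄ = 105.00 mm, ȳ = 64.62 mm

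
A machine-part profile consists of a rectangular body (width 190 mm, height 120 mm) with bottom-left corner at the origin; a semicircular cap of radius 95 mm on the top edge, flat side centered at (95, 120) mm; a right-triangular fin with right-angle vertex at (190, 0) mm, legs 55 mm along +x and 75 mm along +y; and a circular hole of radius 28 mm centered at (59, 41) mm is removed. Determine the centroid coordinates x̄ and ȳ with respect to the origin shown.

Part | A | x̄ᵢ | ȳᵢ | A·x̄ᵢ | A·ȳᵢ
rectangular body | 22800.00 | 95.00 | 60.00 | 2166000.00 | 1368000.00
semicircular top | 14176.44 | 95.00 | 160.32 | 1346761.50 | 2272755.76
triangular fin | 2062.50 | 208.33 | 25.00 | 429687.50 | 51562.50
hole | -2463.01 | 59.00 | 41.00 | -145317.51 | -100983.35
Σ | 36575.93 |  |  | 3797131.49 | 3591334.90
x̄ = 3797131.49 / 36575.93 = 103.82 mm
ȳ = 3591334.90 / 36575.93 = 98.19 mm

x̄ = 103.82 mm, ȳ = 98.19 mm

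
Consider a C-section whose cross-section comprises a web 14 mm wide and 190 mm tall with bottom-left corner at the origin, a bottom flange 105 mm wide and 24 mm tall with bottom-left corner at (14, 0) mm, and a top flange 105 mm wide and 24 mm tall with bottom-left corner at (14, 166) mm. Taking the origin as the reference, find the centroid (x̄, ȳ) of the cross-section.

x̄ = 45.95 mm, ȳ = 95.00 mm

Part | A | x̄ᵢ | ȳᵢ | A·x̄ᵢ | A·ȳᵢ
web | 2660.00 | 7.00 | 95.00 | 18620.00 | 252700.00
bottom flange | 2520.00 | 66.50 | 12.00 | 167580.00 | 30240.00
top flange | 2520.00 | 66.50 | 178.00 | 167580.00 | 448560.00
Σ | 7700.00 |  |  | 353780.00 | 731500.00
x̄ = 353780.00 / 7700.00 = 45.95 mm
ȳ = 731500.00 / 7700.00 = 95.00 mm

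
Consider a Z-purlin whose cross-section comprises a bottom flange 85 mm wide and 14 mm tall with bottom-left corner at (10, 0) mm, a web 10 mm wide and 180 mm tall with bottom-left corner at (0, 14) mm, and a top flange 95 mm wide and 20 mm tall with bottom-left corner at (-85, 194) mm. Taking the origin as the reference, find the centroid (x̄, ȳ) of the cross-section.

bottom flange: A = 85 × 14 = 1190.00, centroid at (52.50, 7.00).
web: A = 10 × 180 = 1800.00, centroid at (5.00, 104.00).
top flange: A = 95 × 20 = 1900.00, centroid at (-37.50, 204.00).
ΣA = 4890.00 mm², ΣAx̄ = 225.00 mm³, ΣAȳ = 583130.00 mm³.
x̄ = 225.00/4890.00 = 0.05 mm; ȳ = 583130.00/4890.00 = 119.25 mm.

x̄ = 0.05 mm, ȳ = 119.25 mm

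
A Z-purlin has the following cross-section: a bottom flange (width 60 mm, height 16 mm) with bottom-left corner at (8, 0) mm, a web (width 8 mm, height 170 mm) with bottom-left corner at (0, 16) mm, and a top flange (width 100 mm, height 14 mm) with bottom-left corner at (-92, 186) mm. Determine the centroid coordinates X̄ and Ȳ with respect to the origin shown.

X̄ = -4.54 mm, Ȳ = 111.62 mm

bottom flange: A = 60 × 16 = 960.00, centroid at (38.00, 8.00).
web: A = 8 × 170 = 1360.00, centroid at (4.00, 101.00).
top flange: A = 100 × 14 = 1400.00, centroid at (-42.00, 193.00).
ΣA = 3720.00 mm²
ΣAX̄ = (960.00)(38.00) + (1360.00)(4.00) + (1400.00)(-42.00) = -16880.00 mm³
ΣAȲ = (960.00)(8.00) + (1360.00)(101.00) + (1400.00)(193.00) = 415240.00 mm³
X̄ = -16880.00 / 3720.00 = -4.54 mm
Ȳ = 415240.00 / 3720.00 = 111.62 mm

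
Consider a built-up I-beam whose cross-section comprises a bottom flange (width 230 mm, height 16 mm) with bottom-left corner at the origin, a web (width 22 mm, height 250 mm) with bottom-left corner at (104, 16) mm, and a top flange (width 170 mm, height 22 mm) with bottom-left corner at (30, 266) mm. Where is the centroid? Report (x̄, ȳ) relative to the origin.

x̄ = 115.00 mm, ȳ = 142.49 mm

bottom flange: A = 230 × 16 = 3680.00, centroid at (115.00, 8.00).
web: A = 22 × 250 = 5500.00, centroid at (115.00, 141.00).
top flange: A = 170 × 22 = 3740.00, centroid at (115.00, 277.00).
ΣA = 12920.00 mm²
ΣAx̄ = (3680.00)(115.00) + (5500.00)(115.00) + (3740.00)(115.00) = 1485800.00 mm³
ΣAȳ = (3680.00)(8.00) + (5500.00)(141.00) + (3740.00)(277.00) = 1840920.00 mm³
x̄ = 1485800.00 / 12920.00 = 115.00 mm
ȳ = 1840920.00 / 12920.00 = 142.49 mm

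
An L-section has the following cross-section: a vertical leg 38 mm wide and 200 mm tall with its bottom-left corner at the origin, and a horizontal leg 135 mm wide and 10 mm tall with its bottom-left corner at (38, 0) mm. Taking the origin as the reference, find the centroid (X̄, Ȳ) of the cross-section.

X̄ = 32.05 mm, Ȳ = 85.67 mm

vertical leg: A = 38 × 200 = 7600.00, centroid at (19.00, 100.00).
horizontal leg: A = 135 × 10 = 1350.00, centroid at (105.50, 5.00).
ΣA = 8950.00 mm²
ΣAX̄ = (7600.00)(19.00) + (1350.00)(105.50) = 286825.00 mm³
ΣAȲ = (7600.00)(100.00) + (1350.00)(5.00) = 766750.00 mm³
X̄ = 286825.00 / 8950.00 = 32.05 mm
Ȳ = 766750.00 / 8950.00 = 85.67 mm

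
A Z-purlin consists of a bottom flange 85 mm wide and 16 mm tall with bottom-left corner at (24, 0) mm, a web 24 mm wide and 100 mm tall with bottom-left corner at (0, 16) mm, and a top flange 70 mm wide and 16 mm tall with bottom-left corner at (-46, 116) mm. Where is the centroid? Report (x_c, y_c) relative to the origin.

bottom flange: A = 85 × 16 = 1360.00, centroid at (66.50, 8.00).
web: A = 24 × 100 = 2400.00, centroid at (12.00, 66.00).
top flange: A = 70 × 16 = 1120.00, centroid at (-11.00, 124.00).
ΣA = 4880.00 mm²
ΣAx_c = (1360.00)(66.50) + (2400.00)(12.00) + (1120.00)(-11.00) = 106920.00 mm³
ΣAy_c = (1360.00)(8.00) + (2400.00)(66.00) + (1120.00)(124.00) = 308160.00 mm³
x_c = 106920.00 / 4880.00 = 21.91 mm
y_c = 308160.00 / 4880.00 = 63.15 mm

x_c = 21.91 mm, y_c = 63.15 mm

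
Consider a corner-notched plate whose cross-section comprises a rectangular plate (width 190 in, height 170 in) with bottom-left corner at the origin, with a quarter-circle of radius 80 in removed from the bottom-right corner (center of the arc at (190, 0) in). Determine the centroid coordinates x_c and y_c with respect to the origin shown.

plate: A = 190 × 170 = 32300.00, centroid at (95.00, 85.00).
removed quarter-circle: A = −¼π·80² = -5026.55, centroid at (156.05, 33.95).
ΣA = 27273.45 in²
ΣAx_c = (32300.00)(95.00) + (-5026.55)(156.05) = 2284122.50 in³
ΣAy_c = (32300.00)(85.00) + (-5026.55)(33.95) = 2574833.33 in³
x_c = 2284122.50 / 27273.45 = 83.75 in
y_c = 2574833.33 / 27273.45 = 94.41 in

x_c = 83.75 in, y_c = 94.41 in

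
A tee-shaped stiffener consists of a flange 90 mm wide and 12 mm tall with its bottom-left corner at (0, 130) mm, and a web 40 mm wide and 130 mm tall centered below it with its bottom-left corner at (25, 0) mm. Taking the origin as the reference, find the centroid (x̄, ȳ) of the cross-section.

x̄ = 45.00 mm, ȳ = 77.21 mm

web: A = 40 × 130 = 5200.00, centroid at (45.00, 65.00).
flange: A = 90 × 12 = 1080.00, centroid at (45.00, 136.00).
ΣA = 6280.00 mm², ΣAx̄ = 282600.00 mm³, ΣAȳ = 484880.00 mm³.
x̄ = 282600.00/6280.00 = 45.00 mm; ȳ = 484880.00/6280.00 = 77.21 mm.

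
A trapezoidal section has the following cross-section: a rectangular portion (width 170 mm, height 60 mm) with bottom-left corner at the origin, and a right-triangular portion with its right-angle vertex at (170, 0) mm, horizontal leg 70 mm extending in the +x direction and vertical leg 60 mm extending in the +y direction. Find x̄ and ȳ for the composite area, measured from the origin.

x̄ = 103.50 mm, ȳ = 28.29 mm

Part | A | x̄ᵢ | ȳᵢ | A·x̄ᵢ | A·ȳᵢ
rectangular portion | 10200.00 | 85.00 | 30.00 | 867000.00 | 306000.00
triangular portion | 2100.00 | 193.33 | 20.00 | 406000.00 | 42000.00
Σ | 12300.00 |  |  | 1273000.00 | 348000.00
x̄ = 1273000.00 / 12300.00 = 103.50 mm
ȳ = 348000.00 / 12300.00 = 28.29 mm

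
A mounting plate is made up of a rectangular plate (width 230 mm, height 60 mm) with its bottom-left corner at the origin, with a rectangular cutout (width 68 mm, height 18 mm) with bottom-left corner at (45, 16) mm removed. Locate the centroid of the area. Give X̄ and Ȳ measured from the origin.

X̄ = 118.50 mm, Ȳ = 30.49 mm

Part | A | x̄ᵢ | ȳᵢ | A·x̄ᵢ | A·ȳᵢ
plate | 13800.00 | 115.00 | 30.00 | 1587000.00 | 414000.00
hole | -1224.00 | 79.00 | 25.00 | -96696.00 | -30600.00
Σ | 12576.00 |  |  | 1490304.00 | 383400.00
X̄ = 1490304.00 / 12576.00 = 118.50 mm
Ȳ = 383400.00 / 12576.00 = 30.49 mm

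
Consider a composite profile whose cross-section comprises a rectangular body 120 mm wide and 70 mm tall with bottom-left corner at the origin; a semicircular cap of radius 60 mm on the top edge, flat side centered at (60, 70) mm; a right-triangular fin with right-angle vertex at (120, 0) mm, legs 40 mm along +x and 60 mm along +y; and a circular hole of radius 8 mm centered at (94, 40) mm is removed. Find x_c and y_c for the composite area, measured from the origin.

x_c = 65.39 mm, y_c = 56.45 mm

rectangular body: A = 120 × 70 = 8400.00, centroid at (60.00, 35.00).
semicircular top: A = ½π·60² = 5654.87, centroid at (60.00, 95.46).
triangular fin: A = ½·40·60 = 1200.00, centroid at (133.33, 20.00).
hole: A = −π·8² = -201.06, centroid at (94.00, 40.00).
ΣA = 15053.80 mm², ΣAx_c = 984392.19 mm³, ΣAy_c = 849798.20 mm³.
x_c = 984392.19/15053.80 = 65.39 mm; y_c = 849798.20/15053.80 = 56.45 mm.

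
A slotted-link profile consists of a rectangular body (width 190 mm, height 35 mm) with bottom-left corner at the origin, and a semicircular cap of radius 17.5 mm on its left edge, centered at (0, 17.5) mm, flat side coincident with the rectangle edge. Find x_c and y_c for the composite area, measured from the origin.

rectangular body: A = 190 × 35 = 6650.00, centroid at (95.00, 17.50).
semicircular end: A = ½π·17.5² = 481.06, centroid at (-7.43, 17.50).
ΣA = 7131.06 mm², ΣAx_c = 628177.08 mm³, ΣAy_c = 124793.49 mm³.
x_c = 628177.08/7131.06 = 88.09 mm; y_c = 124793.49/7131.06 = 17.50 mm.

x_c = 88.09 mm, y_c = 17.50 mm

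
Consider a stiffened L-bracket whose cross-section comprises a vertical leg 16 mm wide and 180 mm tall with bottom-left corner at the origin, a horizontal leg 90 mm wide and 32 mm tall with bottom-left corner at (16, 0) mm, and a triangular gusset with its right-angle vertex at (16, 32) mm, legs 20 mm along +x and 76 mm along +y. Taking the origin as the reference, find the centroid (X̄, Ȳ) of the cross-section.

vertical leg: A = 16 × 180 = 2880.00, centroid at (8.00, 90.00).
horizontal leg: A = 90 × 32 = 2880.00, centroid at (61.00, 16.00).
gusset: A = ½·20·76 = 760.00, centroid at (22.67, 57.33).
ΣA = 6520.00 mm², ΣAX̄ = 215946.67 mm³, ΣAȲ = 348853.33 mm³.
X̄ = 215946.67/6520.00 = 33.12 mm; Ȳ = 348853.33/6520.00 = 53.51 mm.

X̄ = 33.12 mm, Ȳ = 53.51 mm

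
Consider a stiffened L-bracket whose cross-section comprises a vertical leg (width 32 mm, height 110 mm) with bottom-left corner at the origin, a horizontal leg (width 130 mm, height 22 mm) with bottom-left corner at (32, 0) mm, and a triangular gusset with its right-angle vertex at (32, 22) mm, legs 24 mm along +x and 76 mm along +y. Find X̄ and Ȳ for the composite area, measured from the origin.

X̄ = 50.77 mm, Ȳ = 36.78 mm

vertical leg: A = 32 × 110 = 3520.00, centroid at (16.00, 55.00).
horizontal leg: A = 130 × 22 = 2860.00, centroid at (97.00, 11.00).
gusset: A = ½·24·76 = 912.00, centroid at (40.00, 47.33).
ΣA = 7292.00 mm²
ΣAX̄ = (3520.00)(16.00) + (2860.00)(97.00) + (912.00)(40.00) = 370220.00 mm³
ΣAȲ = (3520.00)(55.00) + (2860.00)(11.00) + (912.00)(47.33) = 268228.00 mm³
X̄ = 370220.00 / 7292.00 = 50.77 mm
Ȳ = 268228.00 / 7292.00 = 36.78 mm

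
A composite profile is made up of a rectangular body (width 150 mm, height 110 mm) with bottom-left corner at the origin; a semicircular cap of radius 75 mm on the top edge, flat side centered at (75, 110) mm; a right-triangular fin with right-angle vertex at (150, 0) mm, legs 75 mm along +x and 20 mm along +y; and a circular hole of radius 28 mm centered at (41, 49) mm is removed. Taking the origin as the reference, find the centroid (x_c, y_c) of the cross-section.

x_c = 81.72 mm, y_c = 86.57 mm

rectangular body: A = 150 × 110 = 16500.00, centroid at (75.00, 55.00).
semicircular top: A = ½π·75² = 8835.73, centroid at (75.00, 141.83).
triangular fin: A = ½·75·20 = 750.00, centroid at (175.00, 6.67).
hole: A = −π·28² = -2463.01, centroid at (41.00, 49.00).
ΣA = 23622.72 mm²
ΣAx_c = (16500.00)(75.00) + (8835.73)(75.00) + (750.00)(175.00) + (-2463.01)(41.00) = 1930446.35 mm³
ΣAy_c = (16500.00)(55.00) + (8835.73)(141.83) + (750.00)(6.67) + (-2463.01)(49.00) = 2044992.80 mm³
x_c = 1930446.35 / 23622.72 = 81.72 mm
y_c = 2044992.80 / 23622.72 = 86.57 mm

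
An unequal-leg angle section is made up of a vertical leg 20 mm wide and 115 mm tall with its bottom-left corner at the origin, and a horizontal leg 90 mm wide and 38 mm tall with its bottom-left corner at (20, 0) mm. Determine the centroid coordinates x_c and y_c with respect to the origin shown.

x_c = 42.88 mm, y_c = 34.48 mm

Part | A | x̄ᵢ | ȳᵢ | A·x̄ᵢ | A·ȳᵢ
vertical leg | 2300.00 | 10.00 | 57.50 | 23000.00 | 132250.00
horizontal leg | 3420.00 | 65.00 | 19.00 | 222300.00 | 64980.00
Σ | 5720.00 |  |  | 245300.00 | 197230.00
x_c = 245300.00 / 5720.00 = 42.88 mm
y_c = 197230.00 / 5720.00 = 34.48 mm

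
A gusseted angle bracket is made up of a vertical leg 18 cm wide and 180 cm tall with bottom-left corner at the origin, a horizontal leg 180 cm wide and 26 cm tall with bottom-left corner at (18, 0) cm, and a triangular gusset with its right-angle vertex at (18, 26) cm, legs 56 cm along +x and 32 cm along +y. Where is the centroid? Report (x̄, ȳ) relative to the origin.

vertical leg: A = 18 × 180 = 3240.00, centroid at (9.00, 90.00).
horizontal leg: A = 180 × 26 = 4680.00, centroid at (108.00, 13.00).
gusset: A = ½·56·32 = 896.00, centroid at (36.67, 36.67).
ΣA = 8816.00 cm², ΣAx̄ = 567453.33 cm³, ΣAȳ = 385293.33 cm³.
x̄ = 567453.33/8816.00 = 64.37 cm; ȳ = 385293.33/8816.00 = 43.70 cm.

x̄ = 64.37 cm, ȳ = 43.70 cm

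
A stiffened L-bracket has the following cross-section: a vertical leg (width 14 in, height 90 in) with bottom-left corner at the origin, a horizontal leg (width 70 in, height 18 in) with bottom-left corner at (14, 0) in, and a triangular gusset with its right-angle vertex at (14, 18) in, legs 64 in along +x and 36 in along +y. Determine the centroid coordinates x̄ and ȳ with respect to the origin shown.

x̄ = 30.30 in, ȳ = 27.94 in

vertical leg: A = 14 × 90 = 1260.00, centroid at (7.00, 45.00).
horizontal leg: A = 70 × 18 = 1260.00, centroid at (49.00, 9.00).
gusset: A = ½·64·36 = 1152.00, centroid at (35.33, 30.00).
ΣA = 3672.00 in², ΣAx̄ = 111264.00 in³, ΣAȳ = 102600.00 in³.
x̄ = 111264.00/3672.00 = 30.30 in; ȳ = 102600.00/3672.00 = 27.94 in.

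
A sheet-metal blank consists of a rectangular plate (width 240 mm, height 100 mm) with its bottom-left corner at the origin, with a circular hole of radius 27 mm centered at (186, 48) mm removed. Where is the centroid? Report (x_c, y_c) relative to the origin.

x_c = 113.04 mm, y_c = 50.21 mm

plate: A = 240 × 100 = 24000.00, centroid at (120.00, 50.00).
hole: A = −π·27² = -2290.22, centroid at (186.00, 48.00).
ΣA = 21709.78 mm²
ΣAx_c = (24000.00)(120.00) + (-2290.22)(186.00) = 2454018.89 mm³
ΣAy_c = (24000.00)(50.00) + (-2290.22)(48.00) = 1090069.39 mm³
x_c = 2454018.89 / 21709.78 = 113.04 mm
y_c = 1090069.39 / 21709.78 = 50.21 mm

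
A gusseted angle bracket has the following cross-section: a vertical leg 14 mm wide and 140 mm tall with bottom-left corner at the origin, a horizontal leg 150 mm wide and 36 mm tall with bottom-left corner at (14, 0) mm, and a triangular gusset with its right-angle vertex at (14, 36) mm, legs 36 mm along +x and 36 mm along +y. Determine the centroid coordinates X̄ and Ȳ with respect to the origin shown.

X̄ = 63.83 mm, Ȳ = 33.15 mm

Part | A | x̄ᵢ | ȳᵢ | A·x̄ᵢ | A·ȳᵢ
vertical leg | 1960.00 | 7.00 | 70.00 | 13720.00 | 137200.00
horizontal leg | 5400.00 | 89.00 | 18.00 | 480600.00 | 97200.00
gusset | 648.00 | 26.00 | 48.00 | 16848.00 | 31104.00
Σ | 8008.00 |  |  | 511168.00 | 265504.00
X̄ = 511168.00 / 8008.00 = 63.83 mm
Ȳ = 265504.00 / 8008.00 = 33.15 mm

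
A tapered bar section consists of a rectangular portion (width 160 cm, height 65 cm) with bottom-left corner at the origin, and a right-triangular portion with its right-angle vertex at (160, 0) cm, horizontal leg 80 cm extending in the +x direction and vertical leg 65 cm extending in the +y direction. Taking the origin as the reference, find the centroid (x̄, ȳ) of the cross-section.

x̄ = 101.33 cm, ȳ = 30.33 cm

rectangular portion: A = 160 × 65 = 10400.00, centroid at (80.00, 32.50).
triangular portion: A = ½·80·65 = 2600.00, centroid at (186.67, 21.67).
ΣA = 13000.00 cm²
ΣAx̄ = (10400.00)(80.00) + (2600.00)(186.67) = 1317333.33 cm³
ΣAȳ = (10400.00)(32.50) + (2600.00)(21.67) = 394333.33 cm³
x̄ = 1317333.33 / 13000.00 = 101.33 cm
ȳ = 394333.33 / 13000.00 = 30.33 cm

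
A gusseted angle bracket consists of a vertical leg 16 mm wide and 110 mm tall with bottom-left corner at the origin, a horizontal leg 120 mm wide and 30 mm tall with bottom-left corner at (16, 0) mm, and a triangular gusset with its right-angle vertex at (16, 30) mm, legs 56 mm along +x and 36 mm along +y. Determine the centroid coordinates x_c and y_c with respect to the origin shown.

Part | A | x̄ᵢ | ȳᵢ | A·x̄ᵢ | A·ȳᵢ
vertical leg | 1760.00 | 8.00 | 55.00 | 14080.00 | 96800.00
horizontal leg | 3600.00 | 76.00 | 15.00 | 273600.00 | 54000.00
gusset | 1008.00 | 34.67 | 42.00 | 34944.00 | 42336.00
Σ | 6368.00 |  |  | 322624.00 | 193136.00
x_c = 322624.00 / 6368.00 = 50.66 mm
y_c = 193136.00 / 6368.00 = 30.33 mm

x_c = 50.66 mm, y_c = 30.33 mm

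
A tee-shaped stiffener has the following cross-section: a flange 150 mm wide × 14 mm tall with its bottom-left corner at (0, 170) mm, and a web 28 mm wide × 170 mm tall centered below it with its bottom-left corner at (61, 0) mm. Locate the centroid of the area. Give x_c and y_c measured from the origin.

x_c = 75.00 mm, y_c = 113.16 mm

web: A = 28 × 170 = 4760.00, centroid at (75.00, 85.00).
flange: A = 150 × 14 = 2100.00, centroid at (75.00, 177.00).
ΣA = 6860.00 mm², ΣAx_c = 514500.00 mm³, ΣAy_c = 776300.00 mm³.
x_c = 514500.00/6860.00 = 75.00 mm; y_c = 776300.00/6860.00 = 113.16 mm.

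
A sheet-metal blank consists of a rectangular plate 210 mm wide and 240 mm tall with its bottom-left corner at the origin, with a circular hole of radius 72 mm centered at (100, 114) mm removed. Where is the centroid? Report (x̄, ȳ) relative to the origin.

plate: A = 210 × 240 = 50400.00, centroid at (105.00, 120.00).
hole: A = −π·72² = -16286.02, centroid at (100.00, 114.00).
ΣA = 34113.98 mm², ΣAx̄ = 3663398.37 mm³, ΣAȳ = 4191394.14 mm³.
x̄ = 3663398.37/34113.98 = 107.39 mm; ȳ = 4191394.14/34113.98 = 122.86 mm.

x̄ = 107.39 mm, ȳ = 122.86 mm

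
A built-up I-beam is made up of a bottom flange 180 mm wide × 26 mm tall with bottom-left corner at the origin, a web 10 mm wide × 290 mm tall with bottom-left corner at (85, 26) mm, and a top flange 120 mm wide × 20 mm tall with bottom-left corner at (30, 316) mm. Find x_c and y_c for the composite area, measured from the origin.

x_c = 90.00 mm, y_c = 134.18 mm

Part | A | x̄ᵢ | ȳᵢ | A·x̄ᵢ | A·ȳᵢ
bottom flange | 4680.00 | 90.00 | 13.00 | 421200.00 | 60840.00
web | 2900.00 | 90.00 | 171.00 | 261000.00 | 495900.00
top flange | 2400.00 | 90.00 | 326.00 | 216000.00 | 782400.00
Σ | 9980.00 |  |  | 898200.00 | 1339140.00
x_c = 898200.00 / 9980.00 = 90.00 mm
y_c = 1339140.00 / 9980.00 = 134.18 mm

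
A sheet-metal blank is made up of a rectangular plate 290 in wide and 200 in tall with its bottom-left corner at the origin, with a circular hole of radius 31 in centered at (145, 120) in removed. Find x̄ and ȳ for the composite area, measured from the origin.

Part | A | x̄ᵢ | ȳᵢ | A·x̄ᵢ | A·ȳᵢ
plate | 58000.00 | 145.00 | 100.00 | 8410000.00 | 5800000.00
hole | -3019.07 | 145.00 | 120.00 | -437765.23 | -362288.46
Σ | 54980.93 |  |  | 7972234.77 | 5437711.54
x̄ = 7972234.77 / 54980.93 = 145.00 in
ȳ = 5437711.54 / 54980.93 = 98.90 in

x̄ = 145.00 in, ȳ = 98.90 in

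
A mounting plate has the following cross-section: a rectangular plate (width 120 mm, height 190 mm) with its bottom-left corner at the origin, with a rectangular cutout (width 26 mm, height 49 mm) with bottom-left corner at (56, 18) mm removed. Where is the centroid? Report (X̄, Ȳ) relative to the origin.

X̄ = 59.47 mm, Ȳ = 98.11 mm

plate: A = 120 × 190 = 22800.00, centroid at (60.00, 95.00).
hole: A = −(26 × 49) = -1274.00, centroid at (69.00, 42.50).
ΣA = 21526.00 mm²
ΣAX̄ = (22800.00)(60.00) + (-1274.00)(69.00) = 1280094.00 mm³
ΣAȲ = (22800.00)(95.00) + (-1274.00)(42.50) = 2111855.00 mm³
X̄ = 1280094.00 / 21526.00 = 59.47 mm
Ȳ = 2111855.00 / 21526.00 = 98.11 mm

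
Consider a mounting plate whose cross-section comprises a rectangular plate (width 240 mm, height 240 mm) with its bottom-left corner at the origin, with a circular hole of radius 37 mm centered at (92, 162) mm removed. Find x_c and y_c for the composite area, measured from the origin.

x_c = 122.26 mm, y_c = 116.61 mm

plate: A = 240 × 240 = 57600.00, centroid at (120.00, 120.00).
hole: A = −π·37² = -4300.84, centroid at (92.00, 162.00).
ΣA = 53299.16 mm², ΣAx_c = 6516322.69 mm³, ΣAy_c = 6215263.86 mm³.
x_c = 6516322.69/53299.16 = 122.26 mm; y_c = 6215263.86/53299.16 = 116.61 mm.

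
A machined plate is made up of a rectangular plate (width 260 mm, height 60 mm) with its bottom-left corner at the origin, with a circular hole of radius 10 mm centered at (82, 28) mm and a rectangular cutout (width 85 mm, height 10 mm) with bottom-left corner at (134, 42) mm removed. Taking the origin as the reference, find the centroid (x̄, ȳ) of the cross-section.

x̄ = 128.31 mm, ȳ = 29.04 mm

plate: A = 260 × 60 = 15600.00, centroid at (130.00, 30.00).
hole 1: A = −π·10² = -314.16, centroid at (82.00, 28.00).
hole 2: A = −(85 × 10) = -850.00, centroid at (176.50, 47.00).
ΣA = 14435.84 mm²
ΣAx̄ = (15600.00)(130.00) + (-314.16)(82.00) + (-850.00)(176.50) = 1852213.94 mm³
ΣAȳ = (15600.00)(30.00) + (-314.16)(28.00) + (-850.00)(47.00) = 419253.54 mm³
x̄ = 1852213.94 / 14435.84 = 128.31 mm
ȳ = 419253.54 / 14435.84 = 29.04 mm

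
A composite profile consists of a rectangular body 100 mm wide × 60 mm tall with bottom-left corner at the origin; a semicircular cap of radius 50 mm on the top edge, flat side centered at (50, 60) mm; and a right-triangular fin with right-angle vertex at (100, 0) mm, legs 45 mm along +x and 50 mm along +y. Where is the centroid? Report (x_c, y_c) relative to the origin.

x_c = 56.62 mm, y_c = 46.84 mm

Part | A | x̄ᵢ | ȳᵢ | A·x̄ᵢ | A·ȳᵢ
rectangular body | 6000.00 | 50.00 | 30.00 | 300000.00 | 180000.00
semicircular top | 3926.99 | 50.00 | 81.22 | 196349.54 | 318952.78
triangular fin | 1125.00 | 115.00 | 16.67 | 129375.00 | 18750.00
Σ | 11051.99 |  |  | 625724.54 | 517702.78
x_c = 625724.54 / 11051.99 = 56.62 mm
y_c = 517702.78 / 11051.99 = 46.84 mm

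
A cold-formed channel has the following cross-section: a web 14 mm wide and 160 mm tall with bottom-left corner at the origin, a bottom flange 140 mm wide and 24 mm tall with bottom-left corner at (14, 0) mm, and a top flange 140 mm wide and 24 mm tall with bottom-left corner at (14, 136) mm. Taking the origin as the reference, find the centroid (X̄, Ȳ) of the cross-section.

X̄ = 64.75 mm, Ȳ = 80.00 mm

Part | A | x̄ᵢ | ȳᵢ | A·x̄ᵢ | A·ȳᵢ
web | 2240.00 | 7.00 | 80.00 | 15680.00 | 179200.00
bottom flange | 3360.00 | 84.00 | 12.00 | 282240.00 | 40320.00
top flange | 3360.00 | 84.00 | 148.00 | 282240.00 | 497280.00
Σ | 8960.00 |  |  | 580160.00 | 716800.00
X̄ = 580160.00 / 8960.00 = 64.75 mm
Ȳ = 716800.00 / 8960.00 = 80.00 mm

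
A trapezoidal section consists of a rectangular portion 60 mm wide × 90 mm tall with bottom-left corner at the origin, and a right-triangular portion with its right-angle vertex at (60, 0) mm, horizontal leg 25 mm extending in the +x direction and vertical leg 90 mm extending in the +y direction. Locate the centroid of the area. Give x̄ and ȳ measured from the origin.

rectangular portion: A = 60 × 90 = 5400.00, centroid at (30.00, 45.00).
triangular portion: A = ½·25·90 = 1125.00, centroid at (68.33, 30.00).
ΣA = 6525.00 mm²
ΣAx̄ = (5400.00)(30.00) + (1125.00)(68.33) = 238875.00 mm³
ΣAȳ = (5400.00)(45.00) + (1125.00)(30.00) = 276750.00 mm³
x̄ = 238875.00 / 6525.00 = 36.61 mm
ȳ = 276750.00 / 6525.00 = 42.41 mm

x̄ = 36.61 mm, ȳ = 42.41 mm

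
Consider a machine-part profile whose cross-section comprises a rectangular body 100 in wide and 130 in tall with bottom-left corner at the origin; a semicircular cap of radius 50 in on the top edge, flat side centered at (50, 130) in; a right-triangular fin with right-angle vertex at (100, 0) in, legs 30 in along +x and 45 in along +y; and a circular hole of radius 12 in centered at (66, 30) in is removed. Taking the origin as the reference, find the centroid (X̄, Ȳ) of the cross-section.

X̄ = 51.94 in, Ȳ = 83.70 in

rectangular body: A = 100 × 130 = 13000.00, centroid at (50.00, 65.00).
semicircular top: A = ½π·50² = 3926.99, centroid at (50.00, 151.22).
triangular fin: A = ½·30·45 = 675.00, centroid at (110.00, 15.00).
hole: A = −π·12² = -452.39, centroid at (66.00, 30.00).
ΣA = 17149.60 in²
ΣAX̄ = (13000.00)(50.00) + (3926.99)(50.00) + (675.00)(110.00) + (-452.39)(66.00) = 890741.84 in³
ΣAȲ = (13000.00)(65.00) + (3926.99)(151.22) + (675.00)(15.00) + (-452.39)(30.00) = 1435395.46 in³
X̄ = 890741.84 / 17149.60 = 51.94 in
Ȳ = 1435395.46 / 17149.60 = 83.70 in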